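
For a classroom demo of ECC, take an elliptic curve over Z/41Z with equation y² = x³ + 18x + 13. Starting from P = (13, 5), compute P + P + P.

(15, 38)

Repeated addition: build up to 3P.
2P: tangent at (13, 5): λ = (3·13² + 18)/(2·5) ≡ 33/10. 10⁻¹ ≡ 37 (mod 41), so λ ≡ 33·37 ≡ 32.
  x = λ² - 13 - 13 = 1024 - 26 ≡ 14; y = λ·(13 - 14) - 5 ≡ 4. → (14, 4)
3P: (14, 4) + (13, 5). λ = (5 - 4)/(13 - 14) ≡ 1/40 mod 41. 40⁻¹ ≡ 40 (mod 41) since 40·40 = 1600 ≡ 1, so λ ≡ 40.
  x = λ² - 14 - 13 = 1600 - 27 ≡ 15; y = λ·(14 - 15) - 4 ≡ 38. → (15, 38)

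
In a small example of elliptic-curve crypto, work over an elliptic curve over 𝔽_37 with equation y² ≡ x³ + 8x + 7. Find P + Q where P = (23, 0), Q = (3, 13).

(8, 18)

(23, 0) + (3, 13). λ = (13 - 0)/(3 - 23) ≡ 13/17 mod 37. 17⁻¹ ≡ 24 (mod 37), so λ ≡ 16.
  x = λ² - 23 - 3 = 256 - 26 ≡ 8; y = λ·(23 - 8) - 0 ≡ 18. → (8, 18)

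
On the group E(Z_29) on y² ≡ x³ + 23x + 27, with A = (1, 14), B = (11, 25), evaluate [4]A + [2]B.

First 4A:
Repeated addition: build up to 4A.
2A: tangent at (1, 14): λ = (3·1² + 23)/(2·14) ≡ 26/28. 28⁻¹ ≡ 28 (mod 29), so λ ≡ 26·28 ≡ 3.
  x = λ² - 1 - 1 = 9 - 2 ≡ 7; y = λ·(1 - 7) - 14 ≡ 26. → (7, 26)
3A: (7, 26) + (1, 14). λ = (14 - 26)/(1 - 7) ≡ 17/23 mod 29. 23⁻¹ ≡ 24 (mod 29) since 23·24 = 552 ≡ 1, so λ ≡ 2.
  x = λ² - 7 - 1 = 4 - 8 ≡ 25; y = λ·(7 - 25) - 26 ≡ 25. → (25, 25)
4A: (25, 25) + (1, 14). λ = (14 - 25)/(1 - 25) ≡ 18/5 mod 29. 5⁻¹ ≡ 6 (mod 29) since 5·6 = 30 ≡ 1, so λ ≡ 21.
  x = λ² - 25 - 1 = 441 - 26 ≡ 9; y = λ·(25 - 9) - 25 ≡ 21. → (9, 21)
4A = (9, 21).
Next 2B:
Repeated addition: build up to 2B.
2B: tangent at (11, 25): λ = (3·11² + 23)/(2·25) ≡ 9/21. 21⁻¹ ≡ 18 (mod 29) since 21·18 = 378 ≡ 1, so λ ≡ 9·18 ≡ 17.
  x = λ² - 11 - 11 = 289 - 22 ≡ 6; y = λ·(11 - 6) - 25 ≡ 2. → (6, 2)
2B = (6, 2).
Finally 4A + 2B:
(9, 21) + (6, 2). λ = (2 - 21)/(6 - 9) ≡ 10/26 mod 29. 26⁻¹ ≡ 19 (mod 29), so λ ≡ 16.
  x = λ² - 9 - 6 = 256 - 15 ≡ 9; y = λ·(9 - 9) - 21 ≡ 8. → (9, 8)

(9, 8)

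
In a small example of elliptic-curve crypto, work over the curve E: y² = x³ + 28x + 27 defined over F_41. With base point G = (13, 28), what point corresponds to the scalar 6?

(28, 34)

Repeated addition: build up to 6G.
2G: tangent at (13, 28): λ = (3·13² + 28)/(2·28) ≡ 2/15. 15⁻¹ ≡ 11 (mod 41), so λ ≡ 2·11 ≡ 22.
  x = λ² - 13 - 13 = 484 - 26 ≡ 7; y = λ·(13 - 7) - 28 ≡ 22. → (7, 22)
3G: (7, 22) + (13, 28). λ = (28 - 22)/(13 - 7) ≡ 6/6 mod 41. 6⁻¹ ≡ 7 (mod 41), so λ ≡ 1.
  x = λ² - 7 - 13 = 1 - 20 ≡ 22; y = λ·(7 - 22) - 22 ≡ 4. → (22, 4)
4G: (22, 4) + (13, 28). λ = (28 - 4)/(13 - 22) ≡ 24/32 mod 41. 32⁻¹ ≡ 9 (mod 41) since 32·9 = 288 ≡ 1, so λ ≡ 11.
  x = λ² - 22 - 13 = 121 - 35 ≡ 4; y = λ·(22 - 4) - 4 ≡ 30. → (4, 30)
5G: (4, 30) + (13, 28). λ = (28 - 30)/(13 - 4) ≡ 39/9 mod 41. 9⁻¹ ≡ 32 (mod 41) since 9·32 = 288 ≡ 1, so λ ≡ 18.
  x = λ² - 4 - 13 = 324 - 17 ≡ 20; y = λ·(4 - 20) - 30 ≡ 10. → (20, 10)
6G: (20, 10) + (13, 28). λ = (28 - 10)/(13 - 20) ≡ 18/34 mod 41. 34⁻¹ ≡ 35 (mod 41) since 34·35 = 1190 ≡ 1, so λ ≡ 15.
  x = λ² - 20 - 13 = 225 - 33 ≡ 28; y = λ·(20 - 28) - 10 ≡ 34. → (28, 34)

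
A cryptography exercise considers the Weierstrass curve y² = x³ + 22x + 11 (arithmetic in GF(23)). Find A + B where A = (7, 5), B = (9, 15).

(9, 8)

(7, 5) + (9, 15). λ = (15 - 5)/(9 - 7) ≡ 10/2 mod 23. 2⁻¹ ≡ 12 (mod 23) since 2·12 = 24 ≡ 1, so λ ≡ 5.
  x = λ² - 7 - 9 = 25 - 16 ≡ 9; y = λ·(7 - 9) - 5 ≡ 8. → (9, 8)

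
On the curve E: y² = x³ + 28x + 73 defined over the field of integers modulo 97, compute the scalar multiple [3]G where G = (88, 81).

Repeated addition: build up to 3G.
2G: tangent at (88, 81): λ = (3·88² + 28)/(2·81) ≡ 77/65. 65⁻¹ ≡ 3 (mod 97) since 65·3 = 195 ≡ 1, so λ ≡ 77·3 ≡ 37.
  x = λ² - 88 - 88 = 1369 - 176 ≡ 29; y = λ·(88 - 29) - 81 ≡ 65. → (29, 65)
3G: (29, 65) + (88, 81). λ = (81 - 65)/(88 - 29) ≡ 16/59 mod 97. 59⁻¹ ≡ 74 (mod 97) since 59·74 = 4366 ≡ 1, so λ ≡ 20.
  x = λ² - 29 - 88 = 400 - 117 ≡ 89; y = λ·(29 - 89) - 65 ≡ 93. → (89, 93)

(89, 93)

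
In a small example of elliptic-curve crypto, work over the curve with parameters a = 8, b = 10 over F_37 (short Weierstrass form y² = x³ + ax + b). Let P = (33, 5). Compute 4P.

Repeated addition: build up to 4P.
2P: tangent at (33, 5): λ = (3·33² + 8)/(2·5) ≡ 19/10. 10⁻¹ ≡ 26 (mod 37), so λ ≡ 19·26 ≡ 13.
  x = λ² - 33 - 33 = 169 - 66 ≡ 29; y = λ·(33 - 29) - 5 ≡ 10. → (29, 10)
3P: (29, 10) + (33, 5). λ = (5 - 10)/(33 - 29) ≡ 32/4 mod 37. 4⁻¹ ≡ 28 (mod 37), so λ ≡ 8.
  x = λ² - 29 - 33 = 64 - 62 ≡ 2; y = λ·(29 - 2) - 10 ≡ 21. → (2, 21)
4P: (2, 21) + (33, 5). λ = (5 - 21)/(33 - 2) ≡ 21/31 mod 37. 31⁻¹ ≡ 6 (mod 37), so λ ≡ 15.
  x = λ² - 2 - 33 = 225 - 35 ≡ 5; y = λ·(2 - 5) - 21 ≡ 8. → (5, 8)

(5, 8)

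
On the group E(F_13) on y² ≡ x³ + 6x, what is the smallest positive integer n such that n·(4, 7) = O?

5

2P: tangent at (4, 7): λ = (3·4² + 6)/(2·7) ≡ 2/1. 1⁻¹ ≡ 1 (mod 13) since 1·1 = 1 ≡ 1, so λ ≡ 2·1 ≡ 2.
  x = λ² - 4 - 4 = 4 - 8 ≡ 9; y = λ·(4 - 9) - 7 ≡ 9. → (9, 9)
3P: (9, 9) + (4, 7). λ = (7 - 9)/(4 - 9) ≡ 11/8 mod 13. 8⁻¹ ≡ 5 (mod 13), so λ ≡ 3.
  x = λ² - 9 - 4 = 9 - 13 ≡ 9; y = λ·(9 - 9) - 9 ≡ 4. → (9, 4)
4P: (9, 4) + (4, 7). λ = (7 - 4)/(4 - 9) ≡ 3/8 mod 13. 8⁻¹ ≡ 5 (mod 13) since 8·5 = 40 ≡ 1, so λ ≡ 2.
  x = λ² - 9 - 4 = 4 - 13 ≡ 4; y = λ·(9 - 4) - 4 ≡ 6. → (4, 6)
5P: (4, 6) + (4, 7): same x and y₁ ≡ -y₂, so the sum is O.
5P = O, so the order is 5.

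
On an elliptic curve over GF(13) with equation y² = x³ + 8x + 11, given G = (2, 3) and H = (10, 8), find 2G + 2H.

First 2G:
Repeated addition: build up to 2G.
2G: tangent at (2, 3): λ = (3·2² + 8)/(2·3) ≡ 7/6. 6⁻¹ ≡ 11 (mod 13) since 6·11 = 66 ≡ 1, so λ ≡ 7·11 ≡ 12.
  x = λ² - 2 - 2 = 144 - 4 ≡ 10; y = λ·(2 - 10) - 3 ≡ 5. → (10, 5)
2G = (10, 5).
Next 2H:
Repeated addition: build up to 2H.
2H: tangent at (10, 8): λ = (3·10² + 8)/(2·8) ≡ 9/3. 3⁻¹ ≡ 9 (mod 13), so λ ≡ 9·9 ≡ 3.
  x = λ² - 10 - 10 = 9 - 20 ≡ 2; y = λ·(10 - 2) - 8 ≡ 3. → (2, 3)
2H = (2, 3).
Finally 2G + 2H:
(10, 5) + (2, 3). λ = (3 - 5)/(2 - 10) ≡ 11/5 mod 13. 5⁻¹ ≡ 8 (mod 13) since 5·8 = 40 ≡ 1, so λ ≡ 10.
  x = λ² - 10 - 2 = 100 - 12 ≡ 10; y = λ·(10 - 10) - 5 ≡ 8. → (10, 8)

(10, 8)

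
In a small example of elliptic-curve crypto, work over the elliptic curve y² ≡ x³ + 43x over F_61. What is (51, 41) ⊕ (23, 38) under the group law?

(47, 3)

(51, 41) + (23, 38). λ = (38 - 41)/(23 - 51) ≡ 58/33 mod 61. 33⁻¹ ≡ 37 (mod 61) since 33·37 = 1221 ≡ 1, so λ ≡ 11.
  x = λ² - 51 - 23 = 121 - 74 ≡ 47; y = λ·(51 - 47) - 41 ≡ 3. → (47, 3)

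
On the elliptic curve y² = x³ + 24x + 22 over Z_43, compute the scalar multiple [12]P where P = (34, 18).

(34, 18)

Double-and-add on 12 = (1100)₂. Start with P = (34, 18) for the leading 1-bit.
double: tangent at (34, 18): λ = (3·34² + 24)/(2·18) ≡ 9/36. 36⁻¹ ≡ 6 (mod 43) since 36·6 = 216 ≡ 1, so λ ≡ 9·6 ≡ 11.
  x = λ² - 34 - 34 = 121 - 68 ≡ 10; y = λ·(34 - 10) - 18 ≡ 31. → (10, 31)
add P: (10, 31) + (34, 18). λ = (18 - 31)/(34 - 10) ≡ 30/24 mod 43. 24⁻¹ ≡ 9 (mod 43) since 24·9 = 216 ≡ 1, so λ ≡ 12.
  x = λ² - 10 - 34 = 144 - 44 ≡ 14; y = λ·(10 - 14) - 31 ≡ 7. → (14, 7)
double: tangent at (14, 7): λ = (3·14² + 24)/(2·7) ≡ 10/14. 14⁻¹ ≡ 40 (mod 43) since 14·40 = 560 ≡ 1, so λ ≡ 10·40 ≡ 13.
  x = λ² - 14 - 14 = 169 - 28 ≡ 12; y = λ·(14 - 12) - 7 ≡ 19. → (12, 19)
double: tangent at (12, 19): λ = (3·12² + 24)/(2·19) ≡ 26/38. 38⁻¹ ≡ 17 (mod 43) since 38·17 = 646 ≡ 1, so λ ≡ 26·17 ≡ 12.
  x = λ² - 12 - 12 = 144 - 24 ≡ 34; y = λ·(12 - 34) - 19 ≡ 18. → (34, 18)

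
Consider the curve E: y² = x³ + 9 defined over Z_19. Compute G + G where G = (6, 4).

(4, 4)

tangent at (6, 4): λ = (3·6² + 0)/(2·4) ≡ 13/8. 8⁻¹ ≡ 12 (mod 19) since 8·12 = 96 ≡ 1, so λ ≡ 13·12 ≡ 4.
  x = λ² - 6 - 6 = 16 - 12 ≡ 4; y = λ·(6 - 4) - 4 ≡ 4. → (4, 4)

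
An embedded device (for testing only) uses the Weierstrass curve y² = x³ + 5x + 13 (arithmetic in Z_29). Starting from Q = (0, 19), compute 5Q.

Double-and-add on 5 = (101)₂. Start with Q = (0, 19) for the leading 1-bit.
double: tangent at (0, 19): λ = (3·0² + 5)/(2·19) ≡ 5/9. 9⁻¹ ≡ 13 (mod 29), so λ ≡ 5·13 ≡ 7.
  x = λ² - 0 - 0 = 49 - 0 ≡ 20; y = λ·(0 - 20) - 19 ≡ 15. → (20, 15)
double: tangent at (20, 15): λ = (3·20² + 5)/(2·15) ≡ 16/1. 1⁻¹ ≡ 1 (mod 29), so λ ≡ 16·1 ≡ 16.
  x = λ² - 20 - 20 = 256 - 40 ≡ 13; y = λ·(20 - 13) - 15 ≡ 10. → (13, 10)
add Q: (13, 10) + (0, 19). λ = (19 - 10)/(0 - 13) ≡ 9/16 mod 29. 16⁻¹ ≡ 20 (mod 29) since 16·20 = 320 ≡ 1, so λ ≡ 6.
  x = λ² - 13 - 0 = 36 - 13 ≡ 23; y = λ·(13 - 23) - 10 ≡ 17. → (23, 17)

(23, 17)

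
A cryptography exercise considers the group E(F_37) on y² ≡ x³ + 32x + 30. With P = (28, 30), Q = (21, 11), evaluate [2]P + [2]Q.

First 2P:
Repeated addition: build up to 2P.
2P: tangent at (28, 30): λ = (3·28² + 32)/(2·30) ≡ 16/23. 23⁻¹ ≡ 29 (mod 37) since 23·29 = 667 ≡ 1, so λ ≡ 16·29 ≡ 20.
  x = λ² - 28 - 28 = 400 - 56 ≡ 11; y = λ·(28 - 11) - 30 ≡ 14. → (11, 14)
2P = (11, 14).
Next 2Q:
Repeated addition: build up to 2Q.
2Q: tangent at (21, 11): λ = (3·21² + 32)/(2·11) ≡ 23/22. 22⁻¹ ≡ 32 (mod 37), so λ ≡ 23·32 ≡ 33.
  x = λ² - 21 - 21 = 1089 - 42 ≡ 11; y = λ·(21 - 11) - 11 ≡ 23. → (11, 23)
2Q = (11, 23).
Finally 2P + 2Q:
(11, 14) + (11, 23): same x and y₁ ≡ -y₂, so the sum is 𝒪.

O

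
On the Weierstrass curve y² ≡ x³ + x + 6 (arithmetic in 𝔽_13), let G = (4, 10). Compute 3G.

Repeated addition: build up to 3G.
2G: tangent at (4, 10): λ = (3·4² + 1)/(2·10) ≡ 10/7. 7⁻¹ ≡ 2 (mod 13), so λ ≡ 10·2 ≡ 7.
  x = λ² - 4 - 4 = 49 - 8 ≡ 2; y = λ·(4 - 2) - 10 ≡ 4. → (2, 4)
3G: (2, 4) + (4, 10). λ = (10 - 4)/(4 - 2) ≡ 6/2 mod 13. 2⁻¹ ≡ 7 (mod 13), so λ ≡ 3.
  x = λ² - 2 - 4 = 9 - 6 ≡ 3; y = λ·(2 - 3) - 4 ≡ 6. → (3, 6)

(3, 6)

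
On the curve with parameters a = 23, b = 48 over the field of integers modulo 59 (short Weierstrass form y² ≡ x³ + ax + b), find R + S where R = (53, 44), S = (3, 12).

(53, 44) + (3, 12). λ = (12 - 44)/(3 - 53) ≡ 27/9 mod 59. 9⁻¹ ≡ 46 (mod 59), so λ ≡ 3.
  x = λ² - 53 - 3 = 9 - 56 ≡ 12; y = λ·(53 - 12) - 44 ≡ 20. → (12, 20)

(12, 20)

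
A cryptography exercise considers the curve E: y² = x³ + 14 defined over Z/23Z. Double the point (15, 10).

tangent at (15, 10): λ = (3·15² + 0)/(2·10) ≡ 8/20. 20⁻¹ ≡ 15 (mod 23) since 20·15 = 300 ≡ 1, so λ ≡ 8·15 ≡ 5.
  x = λ² - 15 - 15 = 25 - 30 ≡ 18; y = λ·(15 - 18) - 10 ≡ 21. → (18, 21)

(18, 21)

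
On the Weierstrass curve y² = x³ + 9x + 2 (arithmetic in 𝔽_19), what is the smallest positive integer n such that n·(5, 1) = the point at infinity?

2P: tangent at (5, 1): λ = (3·5² + 9)/(2·1) ≡ 8/2. 2⁻¹ ≡ 10 (mod 19), so λ ≡ 8·10 ≡ 4.
  x = λ² - 5 - 5 = 16 - 10 ≡ 6; y = λ·(5 - 6) - 1 ≡ 14. → (6, 14)
3P: (6, 14) + (5, 1). λ = (1 - 14)/(5 - 6) ≡ 6/18 mod 19. 18⁻¹ ≡ 18 (mod 19), so λ ≡ 13.
  x = λ² - 6 - 5 = 169 - 11 ≡ 6; y = λ·(6 - 6) - 14 ≡ 5. → (6, 5)
4P: (6, 5) + (5, 1). λ = (1 - 5)/(5 - 6) ≡ 15/18 mod 19. 18⁻¹ ≡ 18 (mod 19), so λ ≡ 4.
  x = λ² - 6 - 5 = 16 - 11 ≡ 5; y = λ·(6 - 5) - 5 ≡ 18. → (5, 18)
5P: (5, 18) + (5, 1): same x and y₁ ≡ -y₂, so the sum is the point at infinity.
5P = the point at infinity, so the order is 5.

5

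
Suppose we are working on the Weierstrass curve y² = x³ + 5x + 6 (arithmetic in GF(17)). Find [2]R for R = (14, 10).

(14, 7)

tangent at (14, 10): λ = (3·14² + 5)/(2·10) ≡ 15/3. 3⁻¹ ≡ 6 (mod 17), so λ ≡ 15·6 ≡ 5.
  x = λ² - 14 - 14 = 25 - 28 ≡ 14; y = λ·(14 - 14) - 10 ≡ 7. → (14, 7)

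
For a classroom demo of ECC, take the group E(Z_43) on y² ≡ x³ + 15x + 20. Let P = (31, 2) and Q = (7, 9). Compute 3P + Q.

(34, 4)

First 3P:
Repeated addition: build up to 3P.
2P: tangent at (31, 2): λ = (3·31² + 15)/(2·2) ≡ 17/4. 4⁻¹ ≡ 11 (mod 43), so λ ≡ 17·11 ≡ 15.
  x = λ² - 31 - 31 = 225 - 62 ≡ 34; y = λ·(31 - 34) - 2 ≡ 39. → (34, 39)
3P: (34, 39) + (31, 2). λ = (2 - 39)/(31 - 34) ≡ 6/40 mod 43. 40⁻¹ ≡ 14 (mod 43) since 40·14 = 560 ≡ 1, so λ ≡ 41.
  x = λ² - 34 - 31 = 1681 - 65 ≡ 25; y = λ·(34 - 25) - 39 ≡ 29. → (25, 29)
3P = (25, 29).
Finally 3P + Q:
(25, 29) + (7, 9). λ = (9 - 29)/(7 - 25) ≡ 23/25 mod 43. 25⁻¹ ≡ 31 (mod 43), so λ ≡ 25.
  x = λ² - 25 - 7 = 625 - 32 ≡ 34; y = λ·(25 - 34) - 29 ≡ 4. → (34, 4)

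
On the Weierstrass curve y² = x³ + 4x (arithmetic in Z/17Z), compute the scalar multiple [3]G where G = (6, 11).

Repeated addition: build up to 3G.
2G: tangent at (6, 11): λ = (3·6² + 4)/(2·11) ≡ 10/5. 5⁻¹ ≡ 7 (mod 17), so λ ≡ 10·7 ≡ 2.
  x = λ² - 6 - 6 = 4 - 12 ≡ 9; y = λ·(6 - 9) - 11 ≡ 0. → (9, 0)
3G: (9, 0) + (6, 11). λ = (11 - 0)/(6 - 9) ≡ 11/14 mod 17. 14⁻¹ ≡ 11 (mod 17), so λ ≡ 2.
  x = λ² - 9 - 6 = 4 - 15 ≡ 6; y = λ·(9 - 6) - 0 ≡ 6. → (6, 6)

(6, 6)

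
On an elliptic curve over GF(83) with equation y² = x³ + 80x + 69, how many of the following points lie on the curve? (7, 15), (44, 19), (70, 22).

(7, 15): 15² ≡ 59, rhs ≡ 59 → on.
(44, 19): 19² ≡ 29, rhs ≡ 46 → off.
(70, 22): 22² ≡ 69, rhs ≡ 69 → on.

2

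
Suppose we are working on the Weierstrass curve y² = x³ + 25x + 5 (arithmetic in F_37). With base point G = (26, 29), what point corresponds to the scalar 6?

(14, 18)

Repeated addition: build up to 6G.
2G: tangent at (26, 29): λ = (3·26² + 25)/(2·29) ≡ 18/21. 21⁻¹ ≡ 30 (mod 37), so λ ≡ 18·30 ≡ 22.
  x = λ² - 26 - 26 = 484 - 52 ≡ 25; y = λ·(26 - 25) - 29 ≡ 30. → (25, 30)
3G: (25, 30) + (26, 29). λ = (29 - 30)/(26 - 25) ≡ 36/1 mod 37. 1⁻¹ ≡ 1 (mod 37) since 1·1 = 1 ≡ 1, so λ ≡ 36.
  x = λ² - 25 - 26 = 1296 - 51 ≡ 24; y = λ·(25 - 24) - 30 ≡ 6. → (24, 6)
4G: (24, 6) + (26, 29). λ = (29 - 6)/(26 - 24) ≡ 23/2 mod 37. 2⁻¹ ≡ 19 (mod 37) since 2·19 = 38 ≡ 1, so λ ≡ 30.
  x = λ² - 24 - 26 = 900 - 50 ≡ 36; y = λ·(24 - 36) - 6 ≡ 4. → (36, 4)
5G: (36, 4) + (26, 29). λ = (29 - 4)/(26 - 36) ≡ 25/27 mod 37. 27⁻¹ ≡ 11 (mod 37), so λ ≡ 16.
  x = λ² - 36 - 26 = 256 - 62 ≡ 9; y = λ·(36 - 9) - 4 ≡ 21. → (9, 21)
6G: (9, 21) + (26, 29). λ = (29 - 21)/(26 - 9) ≡ 8/17 mod 37. 17⁻¹ ≡ 24 (mod 37) since 17·24 = 408 ≡ 1, so λ ≡ 7.
  x = λ² - 9 - 26 = 49 - 35 ≡ 14; y = λ·(9 - 14) - 21 ≡ 18. → (14, 18)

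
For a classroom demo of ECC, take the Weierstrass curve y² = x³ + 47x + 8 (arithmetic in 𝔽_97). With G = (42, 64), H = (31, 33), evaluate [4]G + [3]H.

First 4G:
Repeated addition: build up to 4G.
2G: tangent at (42, 64): λ = (3·42² + 47)/(2·64) ≡ 4/31. 31⁻¹ ≡ 72 (mod 97), so λ ≡ 4·72 ≡ 94.
  x = λ² - 42 - 42 = 8836 - 84 ≡ 22; y = λ·(42 - 22) - 64 ≡ 70. → (22, 70)
3G: (22, 70) + (42, 64). λ = (64 - 70)/(42 - 22) ≡ 91/20 mod 97. 20⁻¹ ≡ 34 (mod 97) since 20·34 = 680 ≡ 1, so λ ≡ 87.
  x = λ² - 22 - 42 = 7569 - 64 ≡ 36; y = λ·(22 - 36) - 70 ≡ 70. → (36, 70)
4G: (36, 70) + (42, 64). λ = (64 - 70)/(42 - 36) ≡ 91/6 mod 97. 6⁻¹ ≡ 81 (mod 97) since 6·81 = 486 ≡ 1, so λ ≡ 96.
  x = λ² - 36 - 42 = 9216 - 78 ≡ 20; y = λ·(36 - 20) - 70 ≡ 11. → (20, 11)
4G = (20, 11).
Next 3H:
Repeated addition: build up to 3H.
2H: tangent at (31, 33): λ = (3·31² + 47)/(2·33) ≡ 20/66. 66⁻¹ ≡ 25 (mod 97), so λ ≡ 20·25 ≡ 15.
  x = λ² - 31 - 31 = 225 - 62 ≡ 66; y = λ·(31 - 66) - 33 ≡ 24. → (66, 24)
3H: (66, 24) + (31, 33). λ = (33 - 24)/(31 - 66) ≡ 9/62 mod 97. 62⁻¹ ≡ 36 (mod 97), so λ ≡ 33.
  x = λ² - 66 - 31 = 1089 - 97 ≡ 22; y = λ·(66 - 22) - 24 ≡ 70. → (22, 70)
3H = (22, 70).
Finally 4G + 3H:
(20, 11) + (22, 70). λ = (70 - 11)/(22 - 20) ≡ 59/2 mod 97. 2⁻¹ ≡ 49 (mod 97) since 2·49 = 98 ≡ 1, so λ ≡ 78.
  x = λ² - 20 - 22 = 6084 - 42 ≡ 28; y = λ·(20 - 28) - 11 ≡ 44. → (28, 44)

(28, 44)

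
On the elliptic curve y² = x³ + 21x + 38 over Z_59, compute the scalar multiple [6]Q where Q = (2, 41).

(33, 41)

Repeated addition: build up to 6Q.
2Q: tangent at (2, 41): λ = (3·2² + 21)/(2·41) ≡ 33/23. 23⁻¹ ≡ 18 (mod 59), so λ ≡ 33·18 ≡ 4.
  x = λ² - 2 - 2 = 16 - 4 ≡ 12; y = λ·(2 - 12) - 41 ≡ 37. → (12, 37)
3Q: (12, 37) + (2, 41). λ = (41 - 37)/(2 - 12) ≡ 4/49 mod 59. 49⁻¹ ≡ 53 (mod 59), so λ ≡ 35.
  x = λ² - 12 - 2 = 1225 - 14 ≡ 31; y = λ·(12 - 31) - 37 ≡ 6. → (31, 6)
4Q: (31, 6) + (2, 41). λ = (41 - 6)/(2 - 31) ≡ 35/30 mod 59. 30⁻¹ ≡ 2 (mod 59), so λ ≡ 11.
  x = λ² - 31 - 2 = 121 - 33 ≡ 29; y = λ·(31 - 29) - 6 ≡ 16. → (29, 16)
5Q: (29, 16) + (2, 41). λ = (41 - 16)/(2 - 29) ≡ 25/32 mod 59. 32⁻¹ ≡ 24 (mod 59) since 32·24 = 768 ≡ 1, so λ ≡ 10.
  x = λ² - 29 - 2 = 100 - 31 ≡ 10; y = λ·(29 - 10) - 16 ≡ 56. → (10, 56)
6Q: (10, 56) + (2, 41). λ = (41 - 56)/(2 - 10) ≡ 44/51 mod 59. 51⁻¹ ≡ 22 (mod 59) since 51·22 = 1122 ≡ 1, so λ ≡ 24.
  x = λ² - 10 - 2 = 576 - 12 ≡ 33; y = λ·(10 - 33) - 56 ≡ 41. → (33, 41)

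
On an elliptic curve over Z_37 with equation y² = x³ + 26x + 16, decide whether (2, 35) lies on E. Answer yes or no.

y² = 35² ≡ 4; x³ + 26x + 16 = 76 ≡ 2 (mod 37). 4 ≠ 2.

no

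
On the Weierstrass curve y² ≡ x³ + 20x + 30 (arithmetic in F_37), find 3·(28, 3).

Write G = (28, 3).
Repeated addition: build up to 3G.
2G: tangent at (28, 3): λ = (3·28² + 20)/(2·3) ≡ 4/6. 6⁻¹ ≡ 31 (mod 37), so λ ≡ 4·31 ≡ 13.
  x = λ² - 28 - 28 = 169 - 56 ≡ 2; y = λ·(28 - 2) - 3 ≡ 2. → (2, 2)
3G: (2, 2) + (28, 3). λ = (3 - 2)/(28 - 2) ≡ 1/26 mod 37. 26⁻¹ ≡ 10 (mod 37), so λ ≡ 10.
  x = λ² - 2 - 28 = 100 - 30 ≡ 33; y = λ·(2 - 33) - 2 ≡ 21. → (33, 21)

(33, 21)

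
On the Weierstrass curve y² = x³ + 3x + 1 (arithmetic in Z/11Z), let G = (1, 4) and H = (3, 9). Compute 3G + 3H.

First 3G:
Repeated addition: build up to 3G.
2G: tangent at (1, 4): λ = (3·1² + 3)/(2·4) ≡ 6/8. 8⁻¹ ≡ 7 (mod 11), so λ ≡ 6·7 ≡ 9.
  x = λ² - 1 - 1 = 81 - 2 ≡ 2; y = λ·(1 - 2) - 4 ≡ 9. → (2, 9)
3G: (2, 9) + (1, 4). λ = (4 - 9)/(1 - 2) ≡ 6/10 mod 11. 10⁻¹ ≡ 10 (mod 11) since 10·10 = 100 ≡ 1, so λ ≡ 5.
  x = λ² - 2 - 1 = 25 - 3 ≡ 0; y = λ·(2 - 0) - 9 ≡ 1. → (0, 1)
3G = (0, 1).
Next 3H:
Repeated addition: build up to 3H.
2H: tangent at (3, 9): λ = (3·3² + 3)/(2·9) ≡ 8/7. 7⁻¹ ≡ 8 (mod 11), so λ ≡ 8·8 ≡ 9.
  x = λ² - 3 - 3 = 81 - 6 ≡ 9; y = λ·(3 - 9) - 9 ≡ 3. → (9, 3)
3H: (9, 3) + (3, 9). λ = (9 - 3)/(3 - 9) ≡ 6/5 mod 11. 5⁻¹ ≡ 9 (mod 11), so λ ≡ 10.
  x = λ² - 9 - 3 = 100 - 12 ≡ 0; y = λ·(9 - 0) - 3 ≡ 10. → (0, 10)
3H = (0, 10).
Finally 3G + 3H:
(0, 1) + (0, 10): same x and y₁ ≡ -y₂, so the sum is O.

O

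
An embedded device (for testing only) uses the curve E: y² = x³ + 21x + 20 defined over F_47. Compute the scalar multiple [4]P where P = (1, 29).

(30, 25)

Repeated addition: build up to 4P.
2P: tangent at (1, 29): λ = (3·1² + 21)/(2·29) ≡ 24/11. 11⁻¹ ≡ 30 (mod 47) since 11·30 = 330 ≡ 1, so λ ≡ 24·30 ≡ 15.
  x = λ² - 1 - 1 = 225 - 2 ≡ 35; y = λ·(1 - 35) - 29 ≡ 25. → (35, 25)
3P: (35, 25) + (1, 29). λ = (29 - 25)/(1 - 35) ≡ 4/13 mod 47. 13⁻¹ ≡ 29 (mod 47), so λ ≡ 22.
  x = λ² - 35 - 1 = 484 - 36 ≡ 25; y = λ·(35 - 25) - 25 ≡ 7. → (25, 7)
4P: (25, 7) + (1, 29). λ = (29 - 7)/(1 - 25) ≡ 22/23 mod 47. 23⁻¹ ≡ 45 (mod 47) since 23·45 = 1035 ≡ 1, so λ ≡ 3.
  x = λ² - 25 - 1 = 9 - 26 ≡ 30; y = λ·(25 - 30) - 7 ≡ 25. → (30, 25)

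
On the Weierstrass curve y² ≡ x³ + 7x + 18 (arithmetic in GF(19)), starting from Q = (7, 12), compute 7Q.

Repeated addition: build up to 7Q.
2Q: tangent at (7, 12): λ = (3·7² + 7)/(2·12) ≡ 2/5. 5⁻¹ ≡ 4 (mod 19), so λ ≡ 2·4 ≡ 8.
  x = λ² - 7 - 7 = 64 - 14 ≡ 12; y = λ·(7 - 12) - 12 ≡ 5. → (12, 5)
3Q: (12, 5) + (7, 12). λ = (12 - 5)/(7 - 12) ≡ 7/14 mod 19. 14⁻¹ ≡ 15 (mod 19) since 14·15 = 210 ≡ 1, so λ ≡ 10.
  x = λ² - 12 - 7 = 100 - 19 ≡ 5; y = λ·(12 - 5) - 5 ≡ 8. → (5, 8)
4Q: (5, 8) + (7, 12). λ = (12 - 8)/(7 - 5) ≡ 4/2 mod 19. 2⁻¹ ≡ 10 (mod 19), so λ ≡ 2.
  x = λ² - 5 - 7 = 4 - 12 ≡ 11; y = λ·(5 - 11) - 8 ≡ 18. → (11, 18)
5Q: (11, 18) + (7, 12). λ = (12 - 18)/(7 - 11) ≡ 13/15 mod 19. 15⁻¹ ≡ 14 (mod 19), so λ ≡ 11.
  x = λ² - 11 - 7 = 121 - 18 ≡ 8; y = λ·(11 - 8) - 18 ≡ 15. → (8, 15)
6Q: (8, 15) + (7, 12). λ = (12 - 15)/(7 - 8) ≡ 16/18 mod 19. 18⁻¹ ≡ 18 (mod 19), so λ ≡ 3.
  x = λ² - 8 - 7 = 9 - 15 ≡ 13; y = λ·(8 - 13) - 15 ≡ 8. → (13, 8)
7Q: (13, 8) + (7, 12). λ = (12 - 8)/(7 - 13) ≡ 4/13 mod 19. 13⁻¹ ≡ 3 (mod 19), so λ ≡ 12.
  x = λ² - 13 - 7 = 144 - 20 ≡ 10; y = λ·(13 - 10) - 8 ≡ 9. → (10, 9)

(10, 9)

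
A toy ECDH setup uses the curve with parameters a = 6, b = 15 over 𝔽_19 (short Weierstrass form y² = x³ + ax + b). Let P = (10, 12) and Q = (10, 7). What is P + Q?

The two points share x = 10 and their y-coordinates satisfy 12 + 7 ≡ 0 (mod 19), so they are inverses. Their sum is ∞.

O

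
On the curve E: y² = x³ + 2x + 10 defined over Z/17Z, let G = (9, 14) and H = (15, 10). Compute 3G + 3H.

First 3G:
Repeated addition: build up to 3G.
2G: tangent at (9, 14): λ = (3·9² + 2)/(2·14) ≡ 7/11. 11⁻¹ ≡ 14 (mod 17) since 11·14 = 154 ≡ 1, so λ ≡ 7·14 ≡ 13.
  x = λ² - 9 - 9 = 169 - 18 ≡ 15; y = λ·(9 - 15) - 14 ≡ 10. → (15, 10)
3G: (15, 10) + (9, 14). λ = (14 - 10)/(9 - 15) ≡ 4/11 mod 17. 11⁻¹ ≡ 14 (mod 17), so λ ≡ 5.
  x = λ² - 15 - 9 = 25 - 24 ≡ 1; y = λ·(15 - 1) - 10 ≡ 9. → (1, 9)
3G = (1, 9).
Next 3H:
Repeated addition: build up to 3H.
2H: tangent at (15, 10): λ = (3·15² + 2)/(2·10) ≡ 14/3. 3⁻¹ ≡ 6 (mod 17), so λ ≡ 14·6 ≡ 16.
  x = λ² - 15 - 15 = 256 - 30 ≡ 5; y = λ·(15 - 5) - 10 ≡ 14. → (5, 14)
3H: (5, 14) + (15, 10). λ = (10 - 14)/(15 - 5) ≡ 13/10 mod 17. 10⁻¹ ≡ 12 (mod 17) since 10·12 = 120 ≡ 1, so λ ≡ 3.
  x = λ² - 5 - 15 = 9 - 20 ≡ 6; y = λ·(5 - 6) - 14 ≡ 0. → (6, 0)
3H = (6, 0).
Finally 3G + 3H:
(1, 9) + (6, 0). λ = (0 - 9)/(6 - 1) ≡ 8/5 mod 17. 5⁻¹ ≡ 7 (mod 17) since 5·7 = 35 ≡ 1, so λ ≡ 5.
  x = λ² - 1 - 6 = 25 - 7 ≡ 1; y = λ·(1 - 1) - 9 ≡ 8. → (1, 8)

(1, 8)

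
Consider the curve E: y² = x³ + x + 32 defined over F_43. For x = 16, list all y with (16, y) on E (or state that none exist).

x³ + 1x + 32 = 4144 ≡ 16 (mod 43).
Square roots of 16 mod 43: 4 and 39 (since 4² = 16 ≡ 16).

4, 39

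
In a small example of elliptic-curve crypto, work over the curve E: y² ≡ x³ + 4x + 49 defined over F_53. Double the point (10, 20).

(42, 23)

tangent at (10, 20): λ = (3·10² + 4)/(2·20) ≡ 39/40. 40⁻¹ ≡ 4 (mod 53) since 40·4 = 160 ≡ 1, so λ ≡ 39·4 ≡ 50.
  x = λ² - 10 - 10 = 2500 - 20 ≡ 42; y = λ·(10 - 42) - 20 ≡ 23. → (42, 23)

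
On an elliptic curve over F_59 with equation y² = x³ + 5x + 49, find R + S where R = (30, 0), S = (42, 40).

(30, 0) + (42, 40). λ = (40 - 0)/(42 - 30) ≡ 40/12 mod 59. 12⁻¹ ≡ 5 (mod 59), so λ ≡ 23.
  x = λ² - 30 - 42 = 529 - 72 ≡ 44; y = λ·(30 - 44) - 0 ≡ 32. → (44, 32)

(44, 32)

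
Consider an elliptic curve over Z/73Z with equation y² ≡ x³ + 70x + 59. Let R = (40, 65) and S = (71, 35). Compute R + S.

(40, 65) + (71, 35). λ = (35 - 65)/(71 - 40) ≡ 43/31 mod 73. 31⁻¹ ≡ 33 (mod 73), so λ ≡ 32.
  x = λ² - 40 - 71 = 1024 - 111 ≡ 37; y = λ·(40 - 37) - 65 ≡ 31. → (37, 31)

(37, 31)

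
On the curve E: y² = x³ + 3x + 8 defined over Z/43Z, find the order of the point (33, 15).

3

2P: tangent at (33, 15): λ = (3·33² + 3)/(2·15) ≡ 2/30. 30⁻¹ ≡ 33 (mod 43) since 30·33 = 990 ≡ 1, so λ ≡ 2·33 ≡ 23.
  x = λ² - 33 - 33 = 529 - 66 ≡ 33; y = λ·(33 - 33) - 15 ≡ 28. → (33, 28)
3P: (33, 28) + (33, 15): same x and y₁ ≡ -y₂, so the sum is 𝒪.
3P = 𝒪, so the order is 3.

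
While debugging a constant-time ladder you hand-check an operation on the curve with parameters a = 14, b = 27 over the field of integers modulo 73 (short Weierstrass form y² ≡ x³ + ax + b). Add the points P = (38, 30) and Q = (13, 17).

(19, 12)

(38, 30) + (13, 17). λ = (17 - 30)/(13 - 38) ≡ 60/48 mod 73. 48⁻¹ ≡ 35 (mod 73), so λ ≡ 56.
  x = λ² - 38 - 13 = 3136 - 51 ≡ 19; y = λ·(38 - 19) - 30 ≡ 12. → (19, 12)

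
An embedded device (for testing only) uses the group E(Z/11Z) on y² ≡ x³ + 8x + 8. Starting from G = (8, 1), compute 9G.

(8, 1)

Repeated addition: build up to 9G.
2G: tangent at (8, 1): λ = (3·8² + 8)/(2·1) ≡ 2/2. 2⁻¹ ≡ 6 (mod 11) since 2·6 = 12 ≡ 1, so λ ≡ 2·6 ≡ 1.
  x = λ² - 8 - 8 = 1 - 16 ≡ 7; y = λ·(8 - 7) - 1 ≡ 0. → (7, 0)
3G: (7, 0) + (8, 1). λ = (1 - 0)/(8 - 7) ≡ 1/1 mod 11. 1⁻¹ ≡ 1 (mod 11) since 1·1 = 1 ≡ 1, so λ ≡ 1.
  x = λ² - 7 - 8 = 1 - 15 ≡ 8; y = λ·(7 - 8) - 0 ≡ 10. → (8, 10)
4G: (8, 10) + (8, 1): same x and y₁ ≡ -y₂, so the sum is 𝒪.
5G: 𝒪 + (8, 1) = (8, 1) (identity).
6G: tangent at (8, 1): λ = (3·8² + 8)/(2·1) ≡ 2/2. 2⁻¹ ≡ 6 (mod 11) since 2·6 = 12 ≡ 1, so λ ≡ 2·6 ≡ 1.
  x = λ² - 8 - 8 = 1 - 16 ≡ 7; y = λ·(8 - 7) - 1 ≡ 0. → (7, 0)
7G: (7, 0) + (8, 1). λ = (1 - 0)/(8 - 7) ≡ 1/1 mod 11. 1⁻¹ ≡ 1 (mod 11), so λ ≡ 1.
  x = λ² - 7 - 8 = 1 - 15 ≡ 8; y = λ·(7 - 8) - 0 ≡ 10. → (8, 10)
8G: (8, 10) + (8, 1): same x and y₁ ≡ -y₂, so the sum is 𝒪.
9G: 𝒪 + (8, 1) = (8, 1) (identity).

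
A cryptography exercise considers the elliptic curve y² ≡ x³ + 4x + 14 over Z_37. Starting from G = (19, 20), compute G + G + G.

Repeated addition: build up to 3G.
2G: tangent at (19, 20): λ = (3·19² + 4)/(2·20) ≡ 14/3. 3⁻¹ ≡ 25 (mod 37) since 3·25 = 75 ≡ 1, so λ ≡ 14·25 ≡ 17.
  x = λ² - 19 - 19 = 289 - 38 ≡ 29; y = λ·(19 - 29) - 20 ≡ 32. → (29, 32)
3G: (29, 32) + (19, 20). λ = (20 - 32)/(19 - 29) ≡ 25/27 mod 37. 27⁻¹ ≡ 11 (mod 37), so λ ≡ 16.
  x = λ² - 29 - 19 = 256 - 48 ≡ 23; y = λ·(29 - 23) - 32 ≡ 27. → (23, 27)

(23, 27)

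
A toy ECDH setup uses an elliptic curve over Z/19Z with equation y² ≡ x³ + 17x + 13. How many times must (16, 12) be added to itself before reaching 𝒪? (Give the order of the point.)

2P: tangent at (16, 12): λ = (3·16² + 17)/(2·12) ≡ 6/5. 5⁻¹ ≡ 4 (mod 19) since 5·4 = 20 ≡ 1, so λ ≡ 6·4 ≡ 5.
  x = λ² - 16 - 16 = 25 - 32 ≡ 12; y = λ·(16 - 12) - 12 ≡ 8. → (12, 8)
3P: (12, 8) + (16, 12). λ = (12 - 8)/(16 - 12) ≡ 4/4 mod 19. 4⁻¹ ≡ 5 (mod 19) since 4·5 = 20 ≡ 1, so λ ≡ 1.
  x = λ² - 12 - 16 = 1 - 28 ≡ 11; y = λ·(12 - 11) - 8 ≡ 12. → (11, 12)
4P: (11, 12) + (16, 12). λ = (12 - 12)/(16 - 11) ≡ 0/5 mod 19. 5⁻¹ ≡ 4 (mod 19) since 5·4 = 20 ≡ 1, so λ ≡ 0.
  x = λ² - 11 - 16 = 0 - 27 ≡ 11; y = λ·(11 - 11) - 12 ≡ 7. → (11, 7)
5P: (11, 7) + (16, 12). λ = (12 - 7)/(16 - 11) ≡ 5/5 mod 19. 5⁻¹ ≡ 4 (mod 19), so λ ≡ 1.
  x = λ² - 11 - 16 = 1 - 27 ≡ 12; y = λ·(11 - 12) - 7 ≡ 11. → (12, 11)
6P: (12, 11) + (16, 12). λ = (12 - 11)/(16 - 12) ≡ 1/4 mod 19. 4⁻¹ ≡ 5 (mod 19), so λ ≡ 5.
  x = λ² - 12 - 16 = 25 - 28 ≡ 16; y = λ·(12 - 16) - 11 ≡ 7. → (16, 7)
7P: (16, 7) + (16, 12): same x and y₁ ≡ -y₂, so the sum is 𝒪.
7P = 𝒪, so the order is 7.

7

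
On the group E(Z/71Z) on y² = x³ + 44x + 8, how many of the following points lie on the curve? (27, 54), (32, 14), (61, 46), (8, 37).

2

(27, 54): 54² ≡ 5, rhs ≡ 5 → on.
(32, 14): 14² ≡ 54, rhs ≡ 33 → off.
(61, 46): 46² ≡ 57, rhs ≡ 59 → off.
(8, 37): 37² ≡ 20, rhs ≡ 20 → on.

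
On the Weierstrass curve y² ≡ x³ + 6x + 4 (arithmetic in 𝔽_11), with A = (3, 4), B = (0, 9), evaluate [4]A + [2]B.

First 4A:
Double-and-add on 4 = (100)₂. Start with A = (3, 4) for the leading 1-bit.
double: tangent at (3, 4): λ = (3·3² + 6)/(2·4) ≡ 0/8. 8⁻¹ ≡ 7 (mod 11) since 8·7 = 56 ≡ 1, so λ ≡ 0·7 ≡ 0.
  x = λ² - 3 - 3 = 0 - 6 ≡ 5; y = λ·(3 - 5) - 4 ≡ 7. → (5, 7)
double: tangent at (5, 7): λ = (3·5² + 6)/(2·7) ≡ 4/3. 3⁻¹ ≡ 4 (mod 11), so λ ≡ 4·4 ≡ 5.
  x = λ² - 5 - 5 = 25 - 10 ≡ 4; y = λ·(5 - 4) - 7 ≡ 9. → (4, 9)
4A = (4, 9).
Next 2B:
Repeated addition: build up to 2B.
2B: tangent at (0, 9): λ = (3·0² + 6)/(2·9) ≡ 6/7. 7⁻¹ ≡ 8 (mod 11) since 7·8 = 56 ≡ 1, so λ ≡ 6·8 ≡ 4.
  x = λ² - 0 - 0 = 16 - 0 ≡ 5; y = λ·(0 - 5) - 9 ≡ 4. → (5, 4)
2B = (5, 4).
Finally 4A + 2B:
(4, 9) + (5, 4). λ = (4 - 9)/(5 - 4) ≡ 6/1 mod 11. 1⁻¹ ≡ 1 (mod 11), so λ ≡ 6.
  x = λ² - 4 - 5 = 36 - 9 ≡ 5; y = λ·(4 - 5) - 9 ≡ 7. → (5, 7)

(5, 7)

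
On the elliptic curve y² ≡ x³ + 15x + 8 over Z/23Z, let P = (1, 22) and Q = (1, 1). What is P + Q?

The two points share x = 1 and their y-coordinates satisfy 22 + 1 ≡ 0 (mod 23), so they are inverses. Their sum is O.

O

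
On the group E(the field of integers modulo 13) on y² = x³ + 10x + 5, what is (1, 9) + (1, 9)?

(11, 4)

tangent at (1, 9): λ = (3·1² + 10)/(2·9) ≡ 0/5. 5⁻¹ ≡ 8 (mod 13) since 5·8 = 40 ≡ 1, so λ ≡ 0·8 ≡ 0.
  x = λ² - 1 - 1 = 0 - 2 ≡ 11; y = λ·(1 - 11) - 9 ≡ 4. → (11, 4)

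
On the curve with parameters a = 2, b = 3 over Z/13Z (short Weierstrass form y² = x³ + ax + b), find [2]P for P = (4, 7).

(9, 3)

tangent at (4, 7): λ = (3·4² + 2)/(2·7) ≡ 11/1. 1⁻¹ ≡ 1 (mod 13) since 1·1 = 1 ≡ 1, so λ ≡ 11·1 ≡ 11.
  x = λ² - 4 - 4 = 121 - 8 ≡ 9; y = λ·(4 - 9) - 7 ≡ 3. → (9, 3)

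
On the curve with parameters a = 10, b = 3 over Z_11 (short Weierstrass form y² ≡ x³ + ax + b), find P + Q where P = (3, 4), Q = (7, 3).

(3, 4) + (7, 3). λ = (3 - 4)/(7 - 3) ≡ 10/4 mod 11. 4⁻¹ ≡ 3 (mod 11), so λ ≡ 8.
  x = λ² - 3 - 7 = 64 - 10 ≡ 10; y = λ·(3 - 10) - 4 ≡ 6. → (10, 6)

(10, 6)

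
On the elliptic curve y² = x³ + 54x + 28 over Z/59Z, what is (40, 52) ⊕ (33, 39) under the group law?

(40, 52) + (33, 39). λ = (39 - 52)/(33 - 40) ≡ 46/52 mod 59. 52⁻¹ ≡ 42 (mod 59), so λ ≡ 44.
  x = λ² - 40 - 33 = 1936 - 73 ≡ 34; y = λ·(40 - 34) - 52 ≡ 35. → (34, 35)

(34, 35)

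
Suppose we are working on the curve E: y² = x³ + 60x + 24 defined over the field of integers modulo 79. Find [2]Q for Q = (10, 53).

tangent at (10, 53): λ = (3·10² + 60)/(2·53) ≡ 44/27. 27⁻¹ ≡ 41 (mod 79) since 27·41 = 1107 ≡ 1, so λ ≡ 44·41 ≡ 66.
  x = λ² - 10 - 10 = 4356 - 20 ≡ 70; y = λ·(10 - 70) - 53 ≡ 16. → (70, 16)

(70, 16)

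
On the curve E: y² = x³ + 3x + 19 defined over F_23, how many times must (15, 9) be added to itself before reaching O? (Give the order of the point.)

2P: tangent at (15, 9): λ = (3·15² + 3)/(2·9) ≡ 11/18. 18⁻¹ ≡ 9 (mod 23), so λ ≡ 11·9 ≡ 7.
  x = λ² - 15 - 15 = 49 - 30 ≡ 19; y = λ·(15 - 19) - 9 ≡ 9. → (19, 9)
3P: (19, 9) + (15, 9). λ = (9 - 9)/(15 - 19) ≡ 0/19 mod 23. 19⁻¹ ≡ 17 (mod 23) since 19·17 = 323 ≡ 1, so λ ≡ 0.
  x = λ² - 19 - 15 = 0 - 34 ≡ 12; y = λ·(19 - 12) - 9 ≡ 14. → (12, 14)
4P: (12, 14) + (15, 9). λ = (9 - 14)/(15 - 12) ≡ 18/3 mod 23. 3⁻¹ ≡ 8 (mod 23), so λ ≡ 6.
  x = λ² - 12 - 15 = 36 - 27 ≡ 9; y = λ·(12 - 9) - 14 ≡ 4. → (9, 4)
5P: (9, 4) + (15, 9). λ = (9 - 4)/(15 - 9) ≡ 5/6 mod 23. 6⁻¹ ≡ 4 (mod 23) since 6·4 = 24 ≡ 1, so λ ≡ 20.
  x = λ² - 9 - 15 = 400 - 24 ≡ 8; y = λ·(9 - 8) - 4 ≡ 16. → (8, 16)
6P: (8, 16) + (15, 9). λ = (9 - 16)/(15 - 8) ≡ 16/7 mod 23. 7⁻¹ ≡ 10 (mod 23) since 7·10 = 70 ≡ 1, so λ ≡ 22.
  x = λ² - 8 - 15 = 484 - 23 ≡ 1; y = λ·(8 - 1) - 16 ≡ 0. → (1, 0)
7P: (1, 0) + (15, 9). λ = (9 - 0)/(15 - 1) ≡ 9/14 mod 23. 14⁻¹ ≡ 5 (mod 23), so λ ≡ 22.
  x = λ² - 1 - 15 = 484 - 16 ≡ 8; y = λ·(1 - 8) - 0 ≡ 7. → (8, 7)
8P: (8, 7) + (15, 9). λ = (9 - 7)/(15 - 8) ≡ 2/7 mod 23. 7⁻¹ ≡ 10 (mod 23), so λ ≡ 20.
  x = λ² - 8 - 15 = 400 - 23 ≡ 9; y = λ·(8 - 9) - 7 ≡ 19. → (9, 19)
9P: (9, 19) + (15, 9). λ = (9 - 19)/(15 - 9) ≡ 13/6 mod 23. 6⁻¹ ≡ 4 (mod 23) since 6·4 = 24 ≡ 1, so λ ≡ 6.
  x = λ² - 9 - 15 = 36 - 24 ≡ 12; y = λ·(9 - 12) - 19 ≡ 9. → (12, 9)
10P: (12, 9) + (15, 9). λ = (9 - 9)/(15 - 12) ≡ 0/3 mod 23. 3⁻¹ ≡ 8 (mod 23), so λ ≡ 0.
  x = λ² - 12 - 15 = 0 - 27 ≡ 19; y = λ·(12 - 19) - 9 ≡ 14. → (19, 14)
11P: (19, 14) + (15, 9). λ = (9 - 14)/(15 - 19) ≡ 18/19 mod 23. 19⁻¹ ≡ 17 (mod 23) since 19·17 = 323 ≡ 1, so λ ≡ 7.
  x = λ² - 19 - 15 = 49 - 34 ≡ 15; y = λ·(19 - 15) - 14 ≡ 14. → (15, 14)
12P: (15, 14) + (15, 9): same x and y₁ ≡ -y₂, so the sum is O.
12P = O, so the order is 12.

12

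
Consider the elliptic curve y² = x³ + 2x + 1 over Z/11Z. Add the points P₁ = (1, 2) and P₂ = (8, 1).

(0, 1)

(1, 2) + (8, 1). λ = (1 - 2)/(8 - 1) ≡ 10/7 mod 11. 7⁻¹ ≡ 8 (mod 11), so λ ≡ 3.
  x = λ² - 1 - 8 = 9 - 9 ≡ 0; y = λ·(1 - 0) - 2 ≡ 1. → (0, 1)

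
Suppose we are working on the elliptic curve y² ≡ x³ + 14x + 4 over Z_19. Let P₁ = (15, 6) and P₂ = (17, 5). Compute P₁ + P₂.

(11, 11)

(15, 6) + (17, 5). λ = (5 - 6)/(17 - 15) ≡ 18/2 mod 19. 2⁻¹ ≡ 10 (mod 19), so λ ≡ 9.
  x = λ² - 15 - 17 = 81 - 32 ≡ 11; y = λ·(15 - 11) - 6 ≡ 11. → (11, 11)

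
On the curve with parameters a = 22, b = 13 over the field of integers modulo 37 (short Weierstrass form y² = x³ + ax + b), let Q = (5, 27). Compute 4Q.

(28, 14)

Repeated addition: build up to 4Q.
2Q: tangent at (5, 27): λ = (3·5² + 22)/(2·27) ≡ 23/17. 17⁻¹ ≡ 24 (mod 37), so λ ≡ 23·24 ≡ 34.
  x = λ² - 5 - 5 = 1156 - 10 ≡ 36; y = λ·(5 - 36) - 27 ≡ 29. → (36, 29)
3Q: (36, 29) + (5, 27). λ = (27 - 29)/(5 - 36) ≡ 35/6 mod 37. 6⁻¹ ≡ 31 (mod 37) since 6·31 = 186 ≡ 1, so λ ≡ 12.
  x = λ² - 36 - 5 = 144 - 41 ≡ 29; y = λ·(36 - 29) - 29 ≡ 18. → (29, 18)
4Q: (29, 18) + (5, 27). λ = (27 - 18)/(5 - 29) ≡ 9/13 mod 37. 13⁻¹ ≡ 20 (mod 37), so λ ≡ 32.
  x = λ² - 29 - 5 = 1024 - 34 ≡ 28; y = λ·(29 - 28) - 18 ≡ 14. → (28, 14)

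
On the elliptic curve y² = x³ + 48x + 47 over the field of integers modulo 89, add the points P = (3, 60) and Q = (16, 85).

(50, 55)

(3, 60) + (16, 85). λ = (85 - 60)/(16 - 3) ≡ 25/13 mod 89. 13⁻¹ ≡ 48 (mod 89), so λ ≡ 43.
  x = λ² - 3 - 16 = 1849 - 19 ≡ 50; y = λ·(3 - 50) - 60 ≡ 55. → (50, 55)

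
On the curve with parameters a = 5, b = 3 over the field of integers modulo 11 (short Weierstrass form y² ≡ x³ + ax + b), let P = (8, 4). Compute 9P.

O

Double-and-add on 9 = (1001)₂. Start with P = (8, 4) for the leading 1-bit.
double: tangent at (8, 4): λ = (3·8² + 5)/(2·4) ≡ 10/8. 8⁻¹ ≡ 7 (mod 11) since 8·7 = 56 ≡ 1, so λ ≡ 10·7 ≡ 4.
  x = λ² - 8 - 8 = 16 - 16 ≡ 0; y = λ·(8 - 0) - 4 ≡ 6. → (0, 6)
double: tangent at (0, 6): λ = (3·0² + 5)/(2·6) ≡ 5/1. 1⁻¹ ≡ 1 (mod 11), so λ ≡ 5·1 ≡ 5.
  x = λ² - 0 - 0 = 25 - 0 ≡ 3; y = λ·(0 - 3) - 6 ≡ 1. → (3, 1)
double: tangent at (3, 1): λ = (3·3² + 5)/(2·1) ≡ 10/2. 2⁻¹ ≡ 6 (mod 11) since 2·6 = 12 ≡ 1, so λ ≡ 10·6 ≡ 5.
  x = λ² - 3 - 3 = 25 - 6 ≡ 8; y = λ·(3 - 8) - 1 ≡ 7. → (8, 7)
add P: (8, 7) + (8, 4): same x and y₁ ≡ -y₂, so the sum is the point at infinity.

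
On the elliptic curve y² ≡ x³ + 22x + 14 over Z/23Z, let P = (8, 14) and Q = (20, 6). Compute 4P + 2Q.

O

First 4P:
Double-and-add on 4 = (100)₂. Start with P = (8, 14) for the leading 1-bit.
double: tangent at (8, 14): λ = (3·8² + 22)/(2·14) ≡ 7/5. 5⁻¹ ≡ 14 (mod 23), so λ ≡ 7·14 ≡ 6.
  x = λ² - 8 - 8 = 36 - 16 ≡ 20; y = λ·(8 - 20) - 14 ≡ 6. → (20, 6)
double: tangent at (20, 6): λ = (3·20² + 22)/(2·6) ≡ 3/12. 12⁻¹ ≡ 2 (mod 23) since 12·2 = 24 ≡ 1, so λ ≡ 3·2 ≡ 6.
  x = λ² - 20 - 20 = 36 - 40 ≡ 19; y = λ·(20 - 19) - 6 ≡ 0. → (19, 0)
4P = (19, 0).
Next 2Q:
Repeated addition: build up to 2Q.
2Q: tangent at (20, 6): λ = (3·20² + 22)/(2·6) ≡ 3/12. 12⁻¹ ≡ 2 (mod 23), so λ ≡ 3·2 ≡ 6.
  x = λ² - 20 - 20 = 36 - 40 ≡ 19; y = λ·(20 - 19) - 6 ≡ 0. → (19, 0)
2Q = (19, 0).
Finally 4P + 2Q:
(19, 0) + (19, 0): same x and y₁ ≡ -y₂, so the sum is 𝒪.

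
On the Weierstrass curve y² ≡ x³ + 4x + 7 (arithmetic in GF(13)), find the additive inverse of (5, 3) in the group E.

-(5, 3) = (5, -3 mod 13) = (5, 10).

(5, 10)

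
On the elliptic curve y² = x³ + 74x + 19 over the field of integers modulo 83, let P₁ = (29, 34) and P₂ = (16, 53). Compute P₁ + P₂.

(29, 34) + (16, 53). λ = (53 - 34)/(16 - 29) ≡ 19/70 mod 83. 70⁻¹ ≡ 51 (mod 83) since 70·51 = 3570 ≡ 1, so λ ≡ 56.
  x = λ² - 29 - 16 = 3136 - 45 ≡ 20; y = λ·(29 - 20) - 34 ≡ 55. → (20, 55)

(20, 55)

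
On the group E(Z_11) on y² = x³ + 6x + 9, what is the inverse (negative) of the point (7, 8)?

(7, 3)

-(7, 8) = (7, -8 mod 11) = (7, 3).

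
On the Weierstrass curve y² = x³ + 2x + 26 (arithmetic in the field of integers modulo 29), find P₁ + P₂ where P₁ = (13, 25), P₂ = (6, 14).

(3, 28)

(13, 25) + (6, 14). λ = (14 - 25)/(6 - 13) ≡ 18/22 mod 29. 22⁻¹ ≡ 4 (mod 29), so λ ≡ 14.
  x = λ² - 13 - 6 = 196 - 19 ≡ 3; y = λ·(13 - 3) - 25 ≡ 28. → (3, 28)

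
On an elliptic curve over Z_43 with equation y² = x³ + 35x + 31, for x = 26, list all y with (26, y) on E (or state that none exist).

x³ + 35x + 31 = 18517 ≡ 27 (mod 43).
27 is a non-residue mod 43; no y exists.

none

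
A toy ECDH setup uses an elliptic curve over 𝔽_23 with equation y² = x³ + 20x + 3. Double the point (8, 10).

tangent at (8, 10): λ = (3·8² + 20)/(2·10) ≡ 5/20. 20⁻¹ ≡ 15 (mod 23), so λ ≡ 5·15 ≡ 6.
  x = λ² - 8 - 8 = 36 - 16 ≡ 20; y = λ·(8 - 20) - 10 ≡ 10. → (20, 10)

(20, 10)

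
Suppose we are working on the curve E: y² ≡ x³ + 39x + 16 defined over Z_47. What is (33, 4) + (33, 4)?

(32, 45)

tangent at (33, 4): λ = (3·33² + 39)/(2·4) ≡ 16/8. 8⁻¹ ≡ 6 (mod 47), so λ ≡ 16·6 ≡ 2.
  x = λ² - 33 - 33 = 4 - 66 ≡ 32; y = λ·(33 - 32) - 4 ≡ 45. → (32, 45)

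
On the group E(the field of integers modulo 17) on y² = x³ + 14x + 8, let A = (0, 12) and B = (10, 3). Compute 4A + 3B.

(12, 0)

First 4A:
Double-and-add on 4 = (100)₂. Start with A = (0, 12) for the leading 1-bit.
double: tangent at (0, 12): λ = (3·0² + 14)/(2·12) ≡ 14/7. 7⁻¹ ≡ 5 (mod 17) since 7·5 = 35 ≡ 1, so λ ≡ 14·5 ≡ 2.
  x = λ² - 0 - 0 = 4 - 0 ≡ 4; y = λ·(0 - 4) - 12 ≡ 14. → (4, 14)
double: tangent at (4, 14): λ = (3·4² + 14)/(2·14) ≡ 11/11. 11⁻¹ ≡ 14 (mod 17) since 11·14 = 154 ≡ 1, so λ ≡ 11·14 ≡ 1.
  x = λ² - 4 - 4 = 1 - 8 ≡ 10; y = λ·(4 - 10) - 14 ≡ 14. → (10, 14)
4A = (10, 14).
Next 3B:
Repeated addition: build up to 3B.
2B: tangent at (10, 3): λ = (3·10² + 14)/(2·3) ≡ 8/6. 6⁻¹ ≡ 3 (mod 17) since 6·3 = 18 ≡ 1, so λ ≡ 8·3 ≡ 7.
  x = λ² - 10 - 10 = 49 - 20 ≡ 12; y = λ·(10 - 12) - 3 ≡ 0. → (12, 0)
3B: (12, 0) + (10, 3). λ = (3 - 0)/(10 - 12) ≡ 3/15 mod 17. 15⁻¹ ≡ 8 (mod 17), so λ ≡ 7.
  x = λ² - 12 - 10 = 49 - 22 ≡ 10; y = λ·(12 - 10) - 0 ≡ 14. → (10, 14)
3B = (10, 14).
Finally 4A + 3B:
tangent at (10, 14): λ = (3·10² + 14)/(2·14) ≡ 8/11. 11⁻¹ ≡ 14 (mod 17) since 11·14 = 154 ≡ 1, so λ ≡ 8·14 ≡ 10.
  x = λ² - 10 - 10 = 100 - 20 ≡ 12; y = λ·(10 - 12) - 14 ≡ 0. → (12, 0)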